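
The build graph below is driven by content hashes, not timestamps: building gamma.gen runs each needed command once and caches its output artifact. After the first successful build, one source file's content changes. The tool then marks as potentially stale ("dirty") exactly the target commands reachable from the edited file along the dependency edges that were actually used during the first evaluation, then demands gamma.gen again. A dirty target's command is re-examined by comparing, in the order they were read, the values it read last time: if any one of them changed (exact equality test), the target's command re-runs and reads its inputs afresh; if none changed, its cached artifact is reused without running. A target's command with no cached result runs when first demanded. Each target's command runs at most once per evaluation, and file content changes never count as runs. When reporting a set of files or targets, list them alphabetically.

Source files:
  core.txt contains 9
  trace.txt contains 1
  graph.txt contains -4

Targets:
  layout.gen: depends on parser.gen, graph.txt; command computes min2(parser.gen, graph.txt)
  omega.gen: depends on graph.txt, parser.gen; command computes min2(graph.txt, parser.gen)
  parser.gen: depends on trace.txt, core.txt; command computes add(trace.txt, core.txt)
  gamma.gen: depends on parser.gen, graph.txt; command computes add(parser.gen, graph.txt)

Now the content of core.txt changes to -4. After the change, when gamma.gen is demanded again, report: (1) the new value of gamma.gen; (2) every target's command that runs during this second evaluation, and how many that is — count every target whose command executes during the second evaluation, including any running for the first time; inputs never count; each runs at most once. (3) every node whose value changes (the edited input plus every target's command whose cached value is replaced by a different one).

gamma.gen now evaluates to -7.
Run set: gamma.gen, parser.gen (2 run).
Changed values: core.txt, gamma.gen, parser.gen.

Initial pass — values computed on the first demand:
  parser.gen = add(1, 9) = 10
  gamma.gen = add(10, -4) = 6

Second demand — change propagation:
  parser.gen: re-runs because core.txt 9->-4; new result -3.
  gamma.gen: re-runs because parser.gen 10->-3; new result -7.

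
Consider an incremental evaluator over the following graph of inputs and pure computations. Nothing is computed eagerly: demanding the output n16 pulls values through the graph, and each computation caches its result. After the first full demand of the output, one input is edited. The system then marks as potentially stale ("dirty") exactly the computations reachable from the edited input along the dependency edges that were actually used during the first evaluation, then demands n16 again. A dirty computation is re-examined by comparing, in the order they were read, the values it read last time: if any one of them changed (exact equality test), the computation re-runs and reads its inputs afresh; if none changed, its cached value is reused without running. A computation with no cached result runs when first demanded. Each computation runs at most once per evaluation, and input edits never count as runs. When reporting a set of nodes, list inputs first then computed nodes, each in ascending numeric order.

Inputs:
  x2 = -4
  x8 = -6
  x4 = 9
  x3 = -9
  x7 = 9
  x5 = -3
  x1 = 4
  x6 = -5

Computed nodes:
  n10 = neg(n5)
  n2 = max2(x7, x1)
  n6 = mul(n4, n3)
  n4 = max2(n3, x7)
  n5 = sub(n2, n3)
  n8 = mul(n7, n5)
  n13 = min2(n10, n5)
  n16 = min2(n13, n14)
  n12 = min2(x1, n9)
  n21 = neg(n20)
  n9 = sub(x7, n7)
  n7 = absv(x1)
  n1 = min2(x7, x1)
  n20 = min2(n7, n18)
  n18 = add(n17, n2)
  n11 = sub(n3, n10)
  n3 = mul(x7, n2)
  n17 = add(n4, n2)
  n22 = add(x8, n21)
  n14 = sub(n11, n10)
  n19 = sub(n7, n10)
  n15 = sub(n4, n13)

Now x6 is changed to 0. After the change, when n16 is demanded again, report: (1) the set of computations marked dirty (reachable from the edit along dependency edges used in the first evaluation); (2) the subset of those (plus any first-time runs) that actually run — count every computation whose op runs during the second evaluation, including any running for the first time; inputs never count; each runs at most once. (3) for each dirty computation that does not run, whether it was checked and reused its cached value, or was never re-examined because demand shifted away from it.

Dirty set: none.
Run set: none (0 run).
All dirty computations ended up running.
The important point: nothing the output needs ever reads x6, so the edit is invisible to it.

Initial pass — values computed on the first demand:
  n2 = max2(9, 4) = 9
  n3 = mul(9, 9) = 81
  n5 = sub(9, 81) = -72
  n10 = neg(-72) = 72
  n11 = sub(81, 72) = 9
  n13 = min2(72, -72) = -72
  n14 = sub(9, 72) = -63
  n16 = min2(-72, -63) = -72

Second demand — change propagation:
  no demanded computation ever read x6, so the edit dirties nothing and nothing runs.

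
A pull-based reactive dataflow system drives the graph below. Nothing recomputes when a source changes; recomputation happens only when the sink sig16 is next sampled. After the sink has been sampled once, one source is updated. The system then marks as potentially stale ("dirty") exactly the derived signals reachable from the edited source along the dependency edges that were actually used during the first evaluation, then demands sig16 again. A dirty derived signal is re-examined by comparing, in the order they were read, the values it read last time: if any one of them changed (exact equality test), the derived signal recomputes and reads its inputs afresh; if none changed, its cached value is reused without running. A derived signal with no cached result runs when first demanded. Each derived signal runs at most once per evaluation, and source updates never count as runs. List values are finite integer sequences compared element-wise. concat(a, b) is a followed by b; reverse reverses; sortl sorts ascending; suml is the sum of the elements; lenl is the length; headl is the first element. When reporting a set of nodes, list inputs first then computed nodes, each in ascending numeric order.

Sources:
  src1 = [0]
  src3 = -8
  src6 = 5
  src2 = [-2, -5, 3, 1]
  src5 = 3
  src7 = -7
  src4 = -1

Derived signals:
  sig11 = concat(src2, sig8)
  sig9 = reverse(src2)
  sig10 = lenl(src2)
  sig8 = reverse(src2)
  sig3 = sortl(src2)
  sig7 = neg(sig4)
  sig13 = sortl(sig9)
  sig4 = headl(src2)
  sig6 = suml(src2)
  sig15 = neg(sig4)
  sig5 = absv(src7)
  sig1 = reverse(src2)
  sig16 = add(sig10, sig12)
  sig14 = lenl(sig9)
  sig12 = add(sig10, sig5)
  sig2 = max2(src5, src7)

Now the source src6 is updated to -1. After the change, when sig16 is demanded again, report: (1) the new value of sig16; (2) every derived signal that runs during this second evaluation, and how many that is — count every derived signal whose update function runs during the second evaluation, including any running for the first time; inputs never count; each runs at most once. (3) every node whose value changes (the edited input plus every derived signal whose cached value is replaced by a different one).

First evaluation (everything demanded from the output):
  sig5 = absv(-7) = 7
  sig10 = lenl([-2, -5, 3, 1]) = 4
  sig12 = add(4, 7) = 11
  sig16 = add(4, 11) = 15

Propagation after the edit:
  src6 feeds no computation that the output demands — nothing is marked dirty and nothing runs.

Key observation: src6 is never demanded by the output, so the edit triggers no recomputation at all.

New value of sig16: 15.
Derived signals that run: none — 0 in total.
Values that change: src6.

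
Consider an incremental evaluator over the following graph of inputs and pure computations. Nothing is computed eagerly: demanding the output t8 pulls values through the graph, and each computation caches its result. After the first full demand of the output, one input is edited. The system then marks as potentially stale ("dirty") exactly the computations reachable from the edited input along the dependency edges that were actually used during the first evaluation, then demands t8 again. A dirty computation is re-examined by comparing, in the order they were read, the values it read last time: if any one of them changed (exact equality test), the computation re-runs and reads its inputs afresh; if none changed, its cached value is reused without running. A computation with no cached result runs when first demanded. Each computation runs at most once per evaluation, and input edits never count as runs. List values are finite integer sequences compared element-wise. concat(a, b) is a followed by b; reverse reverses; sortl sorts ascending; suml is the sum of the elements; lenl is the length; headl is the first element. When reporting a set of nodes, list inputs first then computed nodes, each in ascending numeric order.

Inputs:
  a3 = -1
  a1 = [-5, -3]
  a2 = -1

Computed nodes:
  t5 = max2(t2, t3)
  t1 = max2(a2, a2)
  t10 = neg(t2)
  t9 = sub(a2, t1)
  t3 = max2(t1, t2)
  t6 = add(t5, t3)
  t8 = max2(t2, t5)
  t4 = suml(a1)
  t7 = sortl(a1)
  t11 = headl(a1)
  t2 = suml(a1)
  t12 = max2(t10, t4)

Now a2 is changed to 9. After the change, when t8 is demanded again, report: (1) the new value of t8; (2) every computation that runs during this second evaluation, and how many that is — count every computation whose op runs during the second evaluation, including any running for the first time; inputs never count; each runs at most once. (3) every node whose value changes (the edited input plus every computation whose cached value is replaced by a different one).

t8 now evaluates to 9.
Run set: t1, t3, t5, t8 (4 run).
Changed values: a2, t1, t3, t5, t8.

Initial pass — values computed on the first demand:
  t1 = max2(-1, -1) = -1
  t2 = suml([-5, -3]) = -8
  t3 = max2(-1, -8) = -1
  t5 = max2(-8, -1) = -1
  t8 = max2(-8, -1) = -1

Second demand — change propagation:
  t1: re-runs because a2 -1->9; a2 -1->9; new result 9.
  t3: re-runs because t1 -1->9; new result 9.
  t5: re-runs because t3 -1->9; new result 9.
  t8: re-runs because t5 -1->9; new result 9.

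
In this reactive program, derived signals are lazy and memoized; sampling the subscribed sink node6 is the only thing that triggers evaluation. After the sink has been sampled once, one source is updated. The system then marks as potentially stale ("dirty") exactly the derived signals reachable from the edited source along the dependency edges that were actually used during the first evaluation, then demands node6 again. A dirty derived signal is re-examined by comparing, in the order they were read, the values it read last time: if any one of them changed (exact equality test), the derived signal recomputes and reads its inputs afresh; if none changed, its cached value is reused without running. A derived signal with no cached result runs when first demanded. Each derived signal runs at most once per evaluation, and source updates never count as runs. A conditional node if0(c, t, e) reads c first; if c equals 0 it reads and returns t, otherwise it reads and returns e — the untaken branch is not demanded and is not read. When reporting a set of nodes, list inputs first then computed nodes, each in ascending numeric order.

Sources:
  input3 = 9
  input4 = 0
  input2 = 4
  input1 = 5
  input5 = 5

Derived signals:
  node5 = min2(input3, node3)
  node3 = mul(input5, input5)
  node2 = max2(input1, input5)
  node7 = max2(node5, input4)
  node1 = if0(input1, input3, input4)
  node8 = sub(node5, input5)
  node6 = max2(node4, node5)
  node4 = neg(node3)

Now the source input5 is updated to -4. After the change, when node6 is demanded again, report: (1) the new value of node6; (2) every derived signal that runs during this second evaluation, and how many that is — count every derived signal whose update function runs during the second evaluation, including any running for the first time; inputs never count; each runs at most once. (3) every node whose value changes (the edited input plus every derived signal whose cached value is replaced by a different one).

First demand of the output computes:
  node3 = mul(5, 5) = 25
  node4 = neg(25) = -25
  node5 = min2(9, 25) = 9
  node6 = max2(-25, 9) = 9

After the edit, cleaning proceeds:
  node3: a read changed (input5 5->-4; input5 5->-4) — executes, giving 16.
  node4: a read changed (node3 25->16) — executes, giving -16.
  node5: a read changed (node3 25->16) — executes, giving 9 — identical to its old value.
  node6: a read changed (node4 -25->-16) — executes, giving 9 — identical to its old value.

Demanding node6 again yields 9.
4 derived signals run: node3, node4, node5, node6.
The nodes whose values change: input5, node3, node4.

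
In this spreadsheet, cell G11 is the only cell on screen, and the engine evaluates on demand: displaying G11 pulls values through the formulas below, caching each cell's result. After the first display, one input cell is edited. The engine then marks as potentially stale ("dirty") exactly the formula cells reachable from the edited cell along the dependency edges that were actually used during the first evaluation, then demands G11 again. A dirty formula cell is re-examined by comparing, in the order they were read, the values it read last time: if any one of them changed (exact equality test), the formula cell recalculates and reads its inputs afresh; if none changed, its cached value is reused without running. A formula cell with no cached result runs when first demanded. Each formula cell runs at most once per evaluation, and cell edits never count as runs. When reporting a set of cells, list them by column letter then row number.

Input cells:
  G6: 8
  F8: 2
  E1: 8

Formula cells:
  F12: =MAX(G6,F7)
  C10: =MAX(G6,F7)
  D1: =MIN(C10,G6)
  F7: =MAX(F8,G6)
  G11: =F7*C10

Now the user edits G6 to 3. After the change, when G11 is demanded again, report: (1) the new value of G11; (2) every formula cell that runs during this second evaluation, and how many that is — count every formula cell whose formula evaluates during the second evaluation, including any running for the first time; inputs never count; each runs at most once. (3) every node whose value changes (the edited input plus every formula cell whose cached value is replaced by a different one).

G11 now evaluates to 9.
Run set: C10, F7, G11 (3 run).
Changed values: C10, F7, G6, G11.

Initial pass — values computed on the first demand:
  F7 = MAX(2, 8) = 8
  C10 = MAX(8, 8) = 8
  G11 = 8 * 8 = 64

Second demand — change propagation:
  F7: re-runs because G6 8->3; new result 3.
  C10: re-runs because G6 8->3; F7 8->3; new result 3.
  G11: re-runs because F7 8->3; C10 8->3; new result 9.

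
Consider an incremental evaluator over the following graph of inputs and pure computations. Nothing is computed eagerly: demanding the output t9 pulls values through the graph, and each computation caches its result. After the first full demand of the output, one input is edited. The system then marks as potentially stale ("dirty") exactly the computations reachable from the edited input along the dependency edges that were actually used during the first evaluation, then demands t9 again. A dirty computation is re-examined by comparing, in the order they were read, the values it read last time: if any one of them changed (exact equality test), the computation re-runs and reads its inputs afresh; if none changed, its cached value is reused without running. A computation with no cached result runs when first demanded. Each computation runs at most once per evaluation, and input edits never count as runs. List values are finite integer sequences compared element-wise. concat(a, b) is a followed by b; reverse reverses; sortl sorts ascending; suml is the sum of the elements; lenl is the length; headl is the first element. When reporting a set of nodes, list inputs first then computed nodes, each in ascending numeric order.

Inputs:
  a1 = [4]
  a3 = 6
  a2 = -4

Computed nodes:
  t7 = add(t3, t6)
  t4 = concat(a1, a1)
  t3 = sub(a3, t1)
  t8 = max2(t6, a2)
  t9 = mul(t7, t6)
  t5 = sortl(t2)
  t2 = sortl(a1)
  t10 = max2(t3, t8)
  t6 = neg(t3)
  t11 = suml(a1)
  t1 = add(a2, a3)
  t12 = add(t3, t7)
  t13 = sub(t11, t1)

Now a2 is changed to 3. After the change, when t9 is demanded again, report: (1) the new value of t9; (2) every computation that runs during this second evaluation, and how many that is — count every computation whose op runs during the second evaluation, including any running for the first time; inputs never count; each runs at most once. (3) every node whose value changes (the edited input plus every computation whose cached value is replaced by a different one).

t9 now evaluates to 0.
Run set: t1, t3, t6, t7, t9 (5 run).
Changed values: a2, t1, t3, t6.

Initial pass — values computed on the first demand:
  t1 = add(-4, 6) = 2
  t3 = sub(6, 2) = 4
  t6 = neg(4) = -4
  t7 = add(4, -4) = 0
  t9 = mul(0, -4) = 0

Second demand — change propagation:
  t1: re-runs because a2 -4->3; new result 9.
  t3: re-runs because t1 2->9; new result -3.
  t6: re-runs because t3 4->-3; new result 3.
  t7: re-runs because t3 4->-3; t6 -4->3; new result 0 (unchanged).
  t9: re-runs because t6 -4->3; new result 0 (unchanged).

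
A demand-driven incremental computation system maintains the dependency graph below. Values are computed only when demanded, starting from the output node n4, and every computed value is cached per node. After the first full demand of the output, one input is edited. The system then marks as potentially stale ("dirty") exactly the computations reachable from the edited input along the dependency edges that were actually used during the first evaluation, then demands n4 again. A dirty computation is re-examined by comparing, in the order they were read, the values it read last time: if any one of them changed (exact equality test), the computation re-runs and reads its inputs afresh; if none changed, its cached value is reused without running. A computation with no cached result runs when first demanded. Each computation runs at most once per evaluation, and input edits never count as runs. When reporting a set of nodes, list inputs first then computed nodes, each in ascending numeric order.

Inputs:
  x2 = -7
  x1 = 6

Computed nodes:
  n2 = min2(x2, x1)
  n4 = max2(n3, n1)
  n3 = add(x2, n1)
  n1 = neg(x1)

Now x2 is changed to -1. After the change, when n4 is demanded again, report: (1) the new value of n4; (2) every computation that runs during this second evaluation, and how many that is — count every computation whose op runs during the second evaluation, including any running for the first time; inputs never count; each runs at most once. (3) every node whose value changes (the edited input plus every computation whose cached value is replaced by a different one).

New value of n4: -6.
Computations that run: n3, n4 — 2 in total.
Values that change: x2, n3.

First evaluation (everything demanded from the output):
  n1 = neg(6) = -6
  n3 = add(-7, -6) = -13
  n4 = max2(-13, -6) = -6

Propagation after the edit:
  n3: runs — x2 -7->-1; result -7.
  n4: runs — n3 -13->-7; result -6 (same value as before).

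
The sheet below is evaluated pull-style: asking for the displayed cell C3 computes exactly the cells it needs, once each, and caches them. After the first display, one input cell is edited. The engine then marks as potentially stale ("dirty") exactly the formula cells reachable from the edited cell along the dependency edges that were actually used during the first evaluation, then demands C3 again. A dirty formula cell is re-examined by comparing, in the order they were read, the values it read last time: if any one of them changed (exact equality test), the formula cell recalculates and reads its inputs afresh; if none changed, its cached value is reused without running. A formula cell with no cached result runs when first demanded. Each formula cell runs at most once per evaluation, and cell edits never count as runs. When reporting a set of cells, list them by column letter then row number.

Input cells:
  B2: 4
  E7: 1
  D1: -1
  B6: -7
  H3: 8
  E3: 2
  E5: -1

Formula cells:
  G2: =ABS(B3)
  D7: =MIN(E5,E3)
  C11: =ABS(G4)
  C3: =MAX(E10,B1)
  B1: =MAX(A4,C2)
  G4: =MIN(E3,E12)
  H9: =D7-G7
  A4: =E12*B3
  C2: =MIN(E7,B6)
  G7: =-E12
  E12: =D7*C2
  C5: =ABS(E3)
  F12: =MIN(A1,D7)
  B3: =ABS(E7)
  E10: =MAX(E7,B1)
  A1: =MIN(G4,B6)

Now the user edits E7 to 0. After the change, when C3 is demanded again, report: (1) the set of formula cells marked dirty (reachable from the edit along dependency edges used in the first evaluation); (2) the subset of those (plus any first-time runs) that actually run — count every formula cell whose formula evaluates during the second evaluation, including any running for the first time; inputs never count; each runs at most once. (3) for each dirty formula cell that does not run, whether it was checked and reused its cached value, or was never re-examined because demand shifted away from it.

First demand of the output computes:
  B3 = ABS(1) = 1
  C2 = MIN(1, -7) = -7
  D7 = MIN(-1, 2) = -1
  E12 = -1 * -7 = 7
  A4 = 7 * 1 = 7
  B1 = MAX(7, -7) = 7
  E10 = MAX(1, 7) = 7
  C3 = MAX(7, 7) = 7

After the edit, cleaning proceeds:
  B3: a read changed (E7 1->0) — executes, giving 0.
  C2: a read changed (E7 1->0) — executes, giving -7 — identical to its old value.
  E12: dirty, but its reads are unchanged (D7 unchanged, C2 unchanged); cached 7 stands.
  A4: a read changed (B3 1->0) — executes, giving 0.
  B1: a read changed (A4 7->0) — executes, giving 0.
  E10: a read changed (E7 1->0; B1 7->0) — executes, giving 0.
  C3: a read changed (E10 7->0; B1 7->0) — executes, giving 0.

Note where the cutoff bites: E12 is checked, finds nothing changed, and keeps its cache.

The edit dirties: A4, B1, B3, C2, C3, E10, E12.
6 formula cells run: A4, B1, B3, C2, C3, E10.
Cache hits after checking: E12.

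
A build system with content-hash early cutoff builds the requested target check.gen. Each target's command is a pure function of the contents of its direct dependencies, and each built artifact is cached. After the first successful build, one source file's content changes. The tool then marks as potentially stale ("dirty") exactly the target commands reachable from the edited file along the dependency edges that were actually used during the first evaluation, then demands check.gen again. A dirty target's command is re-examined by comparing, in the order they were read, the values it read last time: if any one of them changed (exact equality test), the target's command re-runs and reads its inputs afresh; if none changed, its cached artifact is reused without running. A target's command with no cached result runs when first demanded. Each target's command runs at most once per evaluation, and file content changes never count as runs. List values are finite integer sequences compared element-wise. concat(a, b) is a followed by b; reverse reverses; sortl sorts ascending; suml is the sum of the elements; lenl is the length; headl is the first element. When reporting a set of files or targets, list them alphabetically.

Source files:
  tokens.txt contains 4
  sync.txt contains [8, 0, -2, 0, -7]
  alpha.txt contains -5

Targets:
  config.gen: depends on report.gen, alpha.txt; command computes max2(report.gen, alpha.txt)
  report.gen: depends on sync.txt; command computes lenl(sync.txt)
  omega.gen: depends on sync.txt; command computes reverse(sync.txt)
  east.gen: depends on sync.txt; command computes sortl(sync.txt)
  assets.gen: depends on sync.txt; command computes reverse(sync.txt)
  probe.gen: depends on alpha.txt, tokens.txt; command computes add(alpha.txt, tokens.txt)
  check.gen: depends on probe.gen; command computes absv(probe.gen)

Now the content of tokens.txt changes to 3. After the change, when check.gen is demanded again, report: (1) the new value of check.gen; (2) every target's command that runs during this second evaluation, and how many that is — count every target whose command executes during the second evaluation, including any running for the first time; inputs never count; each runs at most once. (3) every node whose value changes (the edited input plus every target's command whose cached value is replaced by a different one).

New value of check.gen: 2.
Target commands that run: check.gen, probe.gen — 2 in total.
Values that change: check.gen, probe.gen, tokens.txt.

First evaluation (everything demanded from the output):
  probe.gen = add(-5, 4) = -1
  check.gen = absv(-1) = 1

Propagation after the edit:
  probe.gen: runs — tokens.txt 4->3; result -2.
  check.gen: runs — probe.gen -1->-2; result 2.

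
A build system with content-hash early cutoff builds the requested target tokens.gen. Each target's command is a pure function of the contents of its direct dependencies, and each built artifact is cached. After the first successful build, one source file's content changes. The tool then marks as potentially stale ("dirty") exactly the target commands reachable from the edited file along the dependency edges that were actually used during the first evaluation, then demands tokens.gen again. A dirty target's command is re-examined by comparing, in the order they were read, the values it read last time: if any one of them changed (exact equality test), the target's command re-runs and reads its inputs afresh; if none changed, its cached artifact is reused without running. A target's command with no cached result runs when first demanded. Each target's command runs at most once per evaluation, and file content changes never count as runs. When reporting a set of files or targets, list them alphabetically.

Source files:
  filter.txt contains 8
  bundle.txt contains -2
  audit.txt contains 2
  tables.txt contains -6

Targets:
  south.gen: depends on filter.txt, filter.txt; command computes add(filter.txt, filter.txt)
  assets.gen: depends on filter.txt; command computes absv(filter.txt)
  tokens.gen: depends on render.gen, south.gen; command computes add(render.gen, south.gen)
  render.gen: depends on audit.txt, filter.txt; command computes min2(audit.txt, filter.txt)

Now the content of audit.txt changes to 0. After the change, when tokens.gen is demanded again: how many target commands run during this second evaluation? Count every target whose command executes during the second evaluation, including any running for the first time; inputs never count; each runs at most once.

Target commands that run: render.gen, tokens.gen — 2 in total.

First evaluation (everything demanded from the output):
  render.gen = min2(2, 8) = 2
  south.gen = add(8, 8) = 16
  tokens.gen = add(2, 16) = 18

Propagation after the edit:
  render.gen: runs — audit.txt 2->0; result 0.
  tokens.gen: runs — render.gen 2->0; result 16.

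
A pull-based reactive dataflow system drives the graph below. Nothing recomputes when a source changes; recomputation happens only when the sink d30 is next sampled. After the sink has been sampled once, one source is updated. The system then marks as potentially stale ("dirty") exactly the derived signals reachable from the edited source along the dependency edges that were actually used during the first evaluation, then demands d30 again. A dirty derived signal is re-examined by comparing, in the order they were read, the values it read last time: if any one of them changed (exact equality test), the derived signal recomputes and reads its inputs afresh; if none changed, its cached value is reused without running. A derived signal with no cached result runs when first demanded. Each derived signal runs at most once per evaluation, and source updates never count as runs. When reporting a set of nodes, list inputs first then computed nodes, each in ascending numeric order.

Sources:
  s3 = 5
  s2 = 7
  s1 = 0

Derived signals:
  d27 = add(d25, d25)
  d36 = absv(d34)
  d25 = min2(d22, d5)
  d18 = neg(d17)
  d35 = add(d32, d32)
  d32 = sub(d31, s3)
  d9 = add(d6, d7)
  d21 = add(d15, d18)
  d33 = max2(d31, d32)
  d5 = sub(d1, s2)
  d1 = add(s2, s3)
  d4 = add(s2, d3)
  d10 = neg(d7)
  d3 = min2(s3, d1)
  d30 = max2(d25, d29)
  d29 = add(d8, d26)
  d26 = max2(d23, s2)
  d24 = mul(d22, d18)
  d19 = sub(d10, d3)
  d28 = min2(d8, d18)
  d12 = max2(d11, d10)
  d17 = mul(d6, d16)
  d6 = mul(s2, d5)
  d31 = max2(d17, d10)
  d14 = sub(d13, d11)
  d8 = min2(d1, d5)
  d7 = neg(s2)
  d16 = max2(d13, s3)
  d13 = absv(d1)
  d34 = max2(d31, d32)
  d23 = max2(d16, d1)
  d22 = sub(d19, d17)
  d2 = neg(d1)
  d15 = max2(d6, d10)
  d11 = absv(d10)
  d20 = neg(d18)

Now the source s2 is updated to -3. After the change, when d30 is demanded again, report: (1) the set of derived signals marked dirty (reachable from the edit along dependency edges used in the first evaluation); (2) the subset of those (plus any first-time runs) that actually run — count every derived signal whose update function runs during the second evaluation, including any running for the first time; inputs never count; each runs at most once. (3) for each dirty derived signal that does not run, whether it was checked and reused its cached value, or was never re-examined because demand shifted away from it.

Marked dirty: d1, d3, d5, d6, d7, d8, d10, d13, d16, d17, d19, d22, d23, d25, d26, d29, d30.
Derived signals that run: d1, d3, d5, d6, d7, d8, d10, d13, d16, d17, d19, d22, d23, d25, d26, d29, d30 — 17 in total.
Every dirty derived signal ran.

First evaluation (everything demanded from the output):
  d1 = add(7, 5) = 12
  d3 = min2(5, 12) = 5
  d5 = sub(12, 7) = 5
  d6 = mul(7, 5) = 35
  d7 = neg(7) = -7
  d8 = min2(12, 5) = 5
  d10 = neg(-7) = 7
  d13 = absv(12) = 12
  d16 = max2(12, 5) = 12
  d17 = mul(35, 12) = 420
  d19 = sub(7, 5) = 2
  d22 = sub(2, 420) = -418
  d23 = max2(12, 12) = 12
  d25 = min2(-418, 5) = -418
  d26 = max2(12, 7) = 12
  d29 = add(5, 12) = 17
  d30 = max2(-418, 17) = 17

Propagation after the edit:
  d1: runs — s2 7->-3; result 2.
  d3: runs — d1 12->2; result 2.
  d5: runs — d1 12->2; s2 7->-3; result 5 (same value as before).
  d6: runs — s2 7->-3; result -15.
  d7: runs — s2 7->-3; result 3.
  d8: runs — d1 12->2; result 2.
  d10: runs — d7 -7->3; result -3.
  d13: runs — d1 12->2; result 2.
  d16: runs — d13 12->2; result 5.
  d17: runs — d6 35->-15; d16 12->5; result -75.
  d19: runs — d10 7->-3; d3 5->2; result -5.
  d22: runs — d19 2->-5; d17 420->-75; result 70.
  d23: runs — d16 12->5; d1 12->2; result 5.
  d25: runs — d22 -418->70; result 5.
  d26: runs — d23 12->5; s2 7->-3; result 5.
  d29: runs — d8 5->2; d26 12->5; result 7.
  d30: runs — d25 -418->5; d29 17->7; result 7.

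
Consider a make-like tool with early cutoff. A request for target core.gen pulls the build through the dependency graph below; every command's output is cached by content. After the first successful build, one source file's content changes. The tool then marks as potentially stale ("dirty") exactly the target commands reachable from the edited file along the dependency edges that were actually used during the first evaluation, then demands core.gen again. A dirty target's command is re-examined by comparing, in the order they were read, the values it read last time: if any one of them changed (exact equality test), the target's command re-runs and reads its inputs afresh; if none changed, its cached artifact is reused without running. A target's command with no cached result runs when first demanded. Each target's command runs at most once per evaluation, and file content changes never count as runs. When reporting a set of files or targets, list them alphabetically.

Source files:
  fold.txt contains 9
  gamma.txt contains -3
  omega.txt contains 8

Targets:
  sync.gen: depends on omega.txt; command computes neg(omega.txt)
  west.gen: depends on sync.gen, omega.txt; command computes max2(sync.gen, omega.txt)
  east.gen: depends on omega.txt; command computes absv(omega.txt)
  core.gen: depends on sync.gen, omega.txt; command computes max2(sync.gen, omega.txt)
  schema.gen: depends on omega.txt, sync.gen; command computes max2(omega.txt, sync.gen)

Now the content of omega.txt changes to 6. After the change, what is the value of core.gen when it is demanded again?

Demanding core.gen again yields 6.

First demand of the output computes:
  sync.gen = neg(8) = -8
  core.gen = max2(-8, 8) = 8

After the edit, cleaning proceeds:
  sync.gen: a read changed (omega.txt 8->6) — executes, giving -6.
  core.gen: a read changed (sync.gen -8->-6; omega.txt 8->6) — executes, giving 6.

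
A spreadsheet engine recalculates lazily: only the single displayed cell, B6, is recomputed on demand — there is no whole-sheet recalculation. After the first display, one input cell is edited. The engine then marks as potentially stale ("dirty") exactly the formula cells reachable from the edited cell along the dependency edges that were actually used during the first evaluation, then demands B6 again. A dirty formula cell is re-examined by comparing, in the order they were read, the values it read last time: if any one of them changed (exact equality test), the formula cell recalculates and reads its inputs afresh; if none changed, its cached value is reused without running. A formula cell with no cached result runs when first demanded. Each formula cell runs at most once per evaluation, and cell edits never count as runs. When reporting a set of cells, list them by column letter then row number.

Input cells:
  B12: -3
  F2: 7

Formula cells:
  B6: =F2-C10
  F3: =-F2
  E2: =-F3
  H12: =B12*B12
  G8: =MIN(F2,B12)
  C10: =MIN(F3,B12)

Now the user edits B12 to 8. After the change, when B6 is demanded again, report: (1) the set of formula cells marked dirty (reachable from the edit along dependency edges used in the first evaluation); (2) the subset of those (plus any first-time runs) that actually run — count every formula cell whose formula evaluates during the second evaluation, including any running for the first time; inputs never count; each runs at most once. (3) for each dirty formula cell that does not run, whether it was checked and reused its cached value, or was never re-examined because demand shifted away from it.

First evaluation (everything demanded from the output):
  F3 = -(7) = -7
  C10 = MIN(-7, -3) = -7
  B6 = 7 - -7 = 14

Propagation after the edit:
  C10: runs — B12 -3->8; result -7 (same value as before).
  B6: checked — values it read are unchanged (F2 unchanged, C10 unchanged); reused cached 14 without running.

Key observation: the change is absorbed at C10 — it re-runs but produces the same value, and the output's value is unchanged.

Marked dirty: B6, C10.
Formula cells that run: C10 — 1 in total.
Checked but reused from cache: B6.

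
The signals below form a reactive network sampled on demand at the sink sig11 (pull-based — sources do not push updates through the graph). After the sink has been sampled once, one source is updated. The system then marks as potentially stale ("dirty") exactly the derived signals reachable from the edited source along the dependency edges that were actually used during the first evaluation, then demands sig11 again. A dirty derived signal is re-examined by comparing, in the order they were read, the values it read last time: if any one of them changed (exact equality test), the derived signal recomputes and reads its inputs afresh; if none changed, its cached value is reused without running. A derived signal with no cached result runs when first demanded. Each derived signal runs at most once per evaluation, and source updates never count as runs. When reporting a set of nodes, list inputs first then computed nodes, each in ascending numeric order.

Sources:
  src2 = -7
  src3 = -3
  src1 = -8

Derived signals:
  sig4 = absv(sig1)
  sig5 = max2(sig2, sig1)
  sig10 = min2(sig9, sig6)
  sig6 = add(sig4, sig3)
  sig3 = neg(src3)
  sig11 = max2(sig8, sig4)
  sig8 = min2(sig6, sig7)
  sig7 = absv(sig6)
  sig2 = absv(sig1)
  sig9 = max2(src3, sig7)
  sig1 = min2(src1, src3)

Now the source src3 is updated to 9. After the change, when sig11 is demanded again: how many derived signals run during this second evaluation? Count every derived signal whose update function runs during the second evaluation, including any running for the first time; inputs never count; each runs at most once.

Initial pass — values computed on the first demand:
  sig1 = min2(-8, -3) = -8
  sig3 = neg(-3) = 3
  sig4 = absv(-8) = 8
  sig6 = add(8, 3) = 11
  sig7 = absv(11) = 11
  sig8 = min2(11, 11) = 11
  sig11 = max2(11, 8) = 11

Second demand — change propagation:
  sig1: re-runs because src3 -3->9; new result -8 (unchanged).
  sig3: re-runs because src3 -3->9; new result -9.
  sig4: re-examined; everything it read last time is the same (sig1 unchanged) — cache 8 kept, no run.
  sig6: re-runs because sig3 3->-9; new result -1.
  sig7: re-runs because sig6 11->-1; new result 1.
  sig8: re-runs because sig6 11->-1; sig7 11->1; new result -1.
  sig11: re-runs because sig8 11->-1; new result 8.

The important point: at sig4 every value read last time is unchanged, so the dirty flag clears without a run.

Run set: sig1, sig3, sig6, sig7, sig8, sig11 (6 run).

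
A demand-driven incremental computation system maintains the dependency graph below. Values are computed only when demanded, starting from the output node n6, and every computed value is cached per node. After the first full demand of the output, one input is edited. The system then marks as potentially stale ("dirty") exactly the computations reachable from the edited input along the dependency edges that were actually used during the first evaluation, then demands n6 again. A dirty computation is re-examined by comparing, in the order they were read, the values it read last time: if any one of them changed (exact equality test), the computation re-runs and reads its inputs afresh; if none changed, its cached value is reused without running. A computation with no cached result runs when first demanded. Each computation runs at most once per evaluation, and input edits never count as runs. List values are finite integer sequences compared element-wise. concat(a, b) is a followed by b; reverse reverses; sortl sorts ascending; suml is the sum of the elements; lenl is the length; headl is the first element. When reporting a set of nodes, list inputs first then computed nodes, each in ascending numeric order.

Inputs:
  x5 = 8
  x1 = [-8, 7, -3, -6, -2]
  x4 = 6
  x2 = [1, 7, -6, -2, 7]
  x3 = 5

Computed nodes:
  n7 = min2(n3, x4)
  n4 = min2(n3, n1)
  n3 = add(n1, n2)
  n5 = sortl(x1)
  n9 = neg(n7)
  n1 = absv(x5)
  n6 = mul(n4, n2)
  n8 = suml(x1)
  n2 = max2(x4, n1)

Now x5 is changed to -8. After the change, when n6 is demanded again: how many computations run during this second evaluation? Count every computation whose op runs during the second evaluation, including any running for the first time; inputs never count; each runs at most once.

Computations that run: n1 — 1 in total.
Key observation: the change is absorbed at n1 — it re-runs but produces the same value, and the output's value is unchanged.

First evaluation (everything demanded from the output):
  n1 = absv(8) = 8
  n2 = max2(6, 8) = 8
  n3 = add(8, 8) = 16
  n4 = min2(16, 8) = 8
  n6 = mul(8, 8) = 64

Propagation after the edit:
  n1: runs — x5 8->-8; result 8 (same value as before).
  n2: checked — values it read are unchanged (x4 unchanged, n1 unchanged); reused cached 8 without running.
  n3: checked — values it read are unchanged (n1 unchanged, n2 unchanged); reused cached 16 without running.
  n4: checked — values it read are unchanged (n3 unchanged, n1 unchanged); reused cached 8 without running.
  n6: checked — values it read are unchanged (n4 unchanged, n2 unchanged); reused cached 64 without running.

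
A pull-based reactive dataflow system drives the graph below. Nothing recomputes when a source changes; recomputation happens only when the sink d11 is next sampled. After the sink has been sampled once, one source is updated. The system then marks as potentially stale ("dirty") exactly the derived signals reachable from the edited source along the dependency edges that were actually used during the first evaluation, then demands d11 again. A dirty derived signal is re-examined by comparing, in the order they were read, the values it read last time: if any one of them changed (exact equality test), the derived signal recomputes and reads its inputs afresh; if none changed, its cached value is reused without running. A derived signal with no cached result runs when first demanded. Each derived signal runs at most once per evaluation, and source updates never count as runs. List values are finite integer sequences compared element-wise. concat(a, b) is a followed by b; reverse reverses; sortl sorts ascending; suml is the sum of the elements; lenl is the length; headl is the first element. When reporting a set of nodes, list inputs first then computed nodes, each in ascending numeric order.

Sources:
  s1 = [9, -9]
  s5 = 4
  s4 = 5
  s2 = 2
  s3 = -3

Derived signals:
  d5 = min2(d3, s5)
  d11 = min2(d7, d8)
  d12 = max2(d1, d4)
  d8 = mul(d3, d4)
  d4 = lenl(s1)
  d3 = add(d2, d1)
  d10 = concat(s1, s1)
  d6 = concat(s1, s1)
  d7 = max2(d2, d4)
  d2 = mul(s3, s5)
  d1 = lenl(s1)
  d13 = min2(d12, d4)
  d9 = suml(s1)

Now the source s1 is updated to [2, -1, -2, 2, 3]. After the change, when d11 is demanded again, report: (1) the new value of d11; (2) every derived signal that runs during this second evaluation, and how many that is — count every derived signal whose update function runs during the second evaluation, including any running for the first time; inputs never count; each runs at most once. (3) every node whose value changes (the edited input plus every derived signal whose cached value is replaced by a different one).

New value of d11: -35.
Derived signals that run: d1, d3, d4, d7, d8, d11 — 6 in total.
Values that change: s1, d1, d3, d4, d7, d8, d11.

First evaluation (everything demanded from the output):
  d1 = lenl([9, -9]) = 2
  d2 = mul(-3, 4) = -12
  d3 = add(-12, 2) = -10
  d4 = lenl([9, -9]) = 2
  d7 = max2(-12, 2) = 2
  d8 = mul(-10, 2) = -20
  d11 = min2(2, -20) = -20

Propagation after the edit:
  d1: runs — s1 [9, -9]->[2, -1, -2, 2, 3]; result 5.
  d3: runs — d1 2->5; result -7.
  d4: runs — s1 [9, -9]->[2, -1, -2, 2, 3]; result 5.
  d7: runs — d4 2->5; result 5.
  d8: runs — d3 -10->-7; d4 2->5; result -35.
  d11: runs — d7 2->5; d8 -20->-35; result -35.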